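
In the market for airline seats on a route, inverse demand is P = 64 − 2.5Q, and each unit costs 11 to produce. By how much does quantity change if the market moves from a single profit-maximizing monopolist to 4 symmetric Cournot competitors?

A monopolist chooses Q where MR = MC. MR = 64 − 5Q; setting this equal to 11 gives Q = 10.6 and P = 37.5.
In a 4-firm Cournot equilibrium, symmetry and the first-order condition give q = (64 − 11)/(12.5) = 4.24. So Q = 16.96 and P = 21.6.
Change in quantity: 16.96 − 10.6 = 6.36.

Quantity rises by 6.36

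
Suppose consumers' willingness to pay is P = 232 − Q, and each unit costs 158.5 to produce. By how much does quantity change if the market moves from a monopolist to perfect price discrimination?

The monopolist equates marginal revenue to marginal cost: 232 − 2Q = 158.5, so Q = 36.75. From demand, P = 195.25.
Under first-degree price discrimination the firm charges each unit its demand price and produces up to where P = MC, i.e. Q = 73.5. Consumer surplus is zero; producer surplus equals total surplus.
Change in quantity: 73.5 − 36.75 = 36.75.

Quantity rises by 36.75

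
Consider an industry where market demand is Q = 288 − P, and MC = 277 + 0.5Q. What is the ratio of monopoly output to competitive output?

Q_m/Q_c = 0.6

Inverting demand: P = 288 − Q.
The monopolist equates marginal revenue to marginal cost: 288 − 2Q = 277 + 0.5Q, so Q = 4.4. From demand, P = 283.6.
Competitive equilibrium sets price equal to marginal cost: 288 − Q = 277 + 0.5Q, so Q = 22/3 and P = 842/3.
Ratio Q_m/Q_c = 4.4/(22/3) = 0.6.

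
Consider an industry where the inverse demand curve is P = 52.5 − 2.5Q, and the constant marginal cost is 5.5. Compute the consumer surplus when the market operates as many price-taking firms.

Under competition P = MC = 5.5, so Q = (52.5 − 5.5)/2.5 = 18.8.
CS = ½·(52.5 − 5.5)·18.8 = 441.8.

CS = 441.8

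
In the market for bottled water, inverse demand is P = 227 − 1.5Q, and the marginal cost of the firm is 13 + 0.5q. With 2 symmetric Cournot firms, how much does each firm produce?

In a 2-firm Cournot equilibrium, symmetry and the first-order condition give q = (227 − 13)/(5) = 42.8. So Q = 85.6 and P = 98.6.

q_i = 42.8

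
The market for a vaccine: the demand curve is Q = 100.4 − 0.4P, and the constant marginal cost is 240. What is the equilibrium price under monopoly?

Inverting demand: P = 251 − 2.5Q.
The monopolist equates marginal revenue to marginal cost: 251 − 5Q = 240, so Q = 2.2. From demand, P = 245.5.

P = 245.5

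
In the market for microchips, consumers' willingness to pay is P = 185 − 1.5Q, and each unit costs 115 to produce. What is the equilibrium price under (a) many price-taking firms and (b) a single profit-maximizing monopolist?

Competition: P = 115; Monopoly: P = 150

Under competition P = MC = 115, so Q = (185 − 115)/1.5 = 140/3.
A monopolist chooses Q where MR = MC. MR = 185 − 3Q; setting this equal to 115 gives Q = 70/3 and P = 150.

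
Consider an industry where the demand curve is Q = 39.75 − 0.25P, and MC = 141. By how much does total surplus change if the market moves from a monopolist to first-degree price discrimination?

Total surplus rises by 10.125

Inverting demand: P = 159 − 4Q.
The monopolist equates marginal revenue to marginal cost: 159 − 8Q = 141, so Q = 2.25. From demand, P = 150.
CS = ½·(159 − 150)·2.25 = 10.125; PS = (150 − 141)·2.25 = 20.25; TS = 30.375.
A perfectly discriminating monopolist sells every unit with P(Q) ≥ MC(Q), so output equals the competitive quantity Q = 4.5. Each buyer pays their reservation price, so CS = 0 and the firm captures all surplus.
TS = 40.5 (equal to competitive TS).
Change in total surplus: 40.5 − 30.375 = 10.125.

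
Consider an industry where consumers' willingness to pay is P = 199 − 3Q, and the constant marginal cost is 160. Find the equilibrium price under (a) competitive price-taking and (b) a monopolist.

Competitive firms price at marginal cost: P = 160, giving Q = 13.
Monopoly sets MR = MC: 199 − 6Q = 160 ⇒ Q = 6.5, P = 199 − 3·6.5 = 179.5.

Competition: P = 160; Monopoly: P = 179.5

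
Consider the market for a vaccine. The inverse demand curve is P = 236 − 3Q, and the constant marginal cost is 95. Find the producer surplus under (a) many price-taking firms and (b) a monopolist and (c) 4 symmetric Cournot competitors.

Competitive firms price at marginal cost: P = 95, giving Q = 47.
PS = (95 − 95)·47 = 0.
The monopolist equates marginal revenue to marginal cost: 236 − 6Q = 95, so Q = 23.5. From demand, P = 165.5.
PS = (165.5 − 95)·23.5 = 1656.75.
In a 4-firm Cournot equilibrium, symmetry and the first-order condition give q = (236 − 95)/(15) = 9.4. So Q = 37.6 and P = 123.2.
PS = (123.2 − 95)·37.6 = 1060.32.

Competition: PS = 0; Monopoly: PS = 1656.75; Cournot: PS = 1060.32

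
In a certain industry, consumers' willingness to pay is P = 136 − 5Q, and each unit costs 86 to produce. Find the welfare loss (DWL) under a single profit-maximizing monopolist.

DWL = 62.5

Competitive firms price at marginal cost: P = 86, giving Q = 10.
A monopolist chooses Q where MR = MC. MR = 136 − 10Q; setting this equal to 86 gives Q = 5 and P = 111.
DWL is the triangle between Q = 5 and Q = 10: ½·(10 − 5)·(111 − 86) = 62.5.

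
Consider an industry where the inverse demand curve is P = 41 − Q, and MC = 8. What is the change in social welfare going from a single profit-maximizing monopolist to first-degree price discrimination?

TS rises by 136.125

The monopolist equates marginal revenue to marginal cost: 41 − 2Q = 8, so Q = 16.5. From demand, P = 24.5.
CS = ½·(41 − 24.5)·16.5 = 136.125; PS = (24.5 − 8)·16.5 = 272.25; TS = 408.375.
A perfectly discriminating monopolist sells every unit with P(Q) ≥ MC(Q), so output equals the competitive quantity Q = 33. Each buyer pays their reservation price, so CS = 0 and the firm captures all surplus.
TS = 544.5 (equal to competitive TS).
Change in social welfare: 544.5 − 408.375 = 136.125.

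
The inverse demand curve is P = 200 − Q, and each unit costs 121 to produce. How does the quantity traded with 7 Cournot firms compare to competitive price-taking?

Cournot: Q = 69.125; Competition: Q = 79

In a 7-firm Cournot equilibrium, symmetry and the first-order condition give q = (200 − 121)/(8) = 9.875. So Q = 69.125 and P = 130.875.
Competitive firms price at marginal cost: P = 121, giving Q = 79.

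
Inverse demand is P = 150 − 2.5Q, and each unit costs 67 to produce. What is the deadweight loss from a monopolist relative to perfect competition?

DWL = 344.45

Competitive firms price at marginal cost: P = 67, giving Q = 33.2.
The monopolist equates marginal revenue to marginal cost: 150 − 5Q = 67, so Q = 16.6. From demand, P = 108.5.
DWL is the triangle between Q = 16.6 and Q = 33.2: ½·(33.2 − 16.6)·(108.5 − 67) = 344.45.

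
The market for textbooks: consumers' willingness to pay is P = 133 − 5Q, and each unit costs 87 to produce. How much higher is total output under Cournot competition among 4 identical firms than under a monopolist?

Q rises by 2.76

A monopolist chooses Q where MR = MC. MR = 133 − 10Q; setting this equal to 87 gives Q = 4.6 and P = 110.
Cournot with 4 identical firms: the symmetric best-response condition is 133 − 25q = 87. Each firm produces q = 1.84, total output Q = 7.36, price P = 96.2.
Change in total output: 7.36 − 4.6 = 2.76.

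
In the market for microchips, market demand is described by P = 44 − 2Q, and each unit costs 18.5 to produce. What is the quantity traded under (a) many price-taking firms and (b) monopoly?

Perfect competition: P = MC = 18.5, so 44 − 2Q = 18.5 and Q = 12.75.
A monopolist chooses Q where MR = MC. MR = 44 − 4Q; setting this equal to 18.5 gives Q = 6.375 and P = 31.25.

Competition: Q = 12.75; Monopoly: Q = 6.375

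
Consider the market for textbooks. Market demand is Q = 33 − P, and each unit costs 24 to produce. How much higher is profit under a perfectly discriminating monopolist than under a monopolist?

Profit rises by 20.25

Inverting demand: P = 33 − Q.
Monopoly sets MR = MC: 33 − 2Q = 24 ⇒ Q = 4.5, P = 33 − 4.5 = 28.5.
Profit = (28.5 − 24)·4.5 = 20.25.
With perfect price discrimination, output is the efficient level Q = 9 (where demand meets MC), but every buyer pays their willingness to pay: CS = 0 and PS = total surplus.
PS equals the full surplus area, 40.5. Profit = 40.5 = 40.5.
Change in profit: 40.5 − 20.25 = 20.25.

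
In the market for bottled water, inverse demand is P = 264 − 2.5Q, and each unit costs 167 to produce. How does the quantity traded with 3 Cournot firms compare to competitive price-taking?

Cournot with 3 identical firms: the symmetric best-response condition is 264 − 10q = 167. Each firm produces q = 9.7, total output Q = 29.1, price P = 191.25.
Under competition P = MC = 167, so Q = (264 − 167)/2.5 = 38.8.

Cournot: Q = 29.1; Competition: Q = 38.8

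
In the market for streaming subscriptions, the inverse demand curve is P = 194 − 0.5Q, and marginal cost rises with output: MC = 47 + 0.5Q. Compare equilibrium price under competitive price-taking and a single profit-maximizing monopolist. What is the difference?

P rises by 24.5

Competitive equilibrium sets price equal to marginal cost: 194 − 0.5Q = 47 + 0.5Q, so Q = 147 and P = 120.5.
The monopolist equates marginal revenue to marginal cost: 194 − Q = 47 + 0.5Q, so Q = 98. From demand, P = 145.
Change in equilibrium price: 145 − 120.5 = 24.5.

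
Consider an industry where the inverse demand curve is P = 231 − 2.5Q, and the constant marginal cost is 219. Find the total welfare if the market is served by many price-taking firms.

TS = 28.8

Under competition P = MC = 219, so Q = (231 − 219)/2.5 = 4.8.
CS = ½·(231 − 219)·4.8 = 28.8; PS = (219 − 219)·4.8 = 0; TS = 28.8.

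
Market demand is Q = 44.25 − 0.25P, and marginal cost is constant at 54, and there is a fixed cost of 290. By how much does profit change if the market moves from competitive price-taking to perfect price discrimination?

Inverting demand: P = 177 − 4Q.
Perfect competition: P = MC = 54, so 177 − 4Q = 54 and Q = 30.75.
Profit = (54 − 54)·30.75 − 290 = −290.
A perfectly discriminating monopolist sells every unit with P(Q) ≥ MC(Q), so output equals the competitive quantity Q = 30.75. Each buyer pays their reservation price, so CS = 0 and the firm captures all surplus.
PS equals the full surplus area, 1891.125. Profit = 1891.125 − 290 = 1601.125.
Change in profit: 1601.125 − −290 = 1891.125.

Profit rises by 1891.125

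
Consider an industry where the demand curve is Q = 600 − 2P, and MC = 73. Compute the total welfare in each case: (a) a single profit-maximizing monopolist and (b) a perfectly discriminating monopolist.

Inverting demand: P = 300 − 0.5Q.
The monopolist equates marginal revenue to marginal cost: 300 − Q = 73, so Q = 227. From demand, P = 186.5.
CS = ½·(300 − 186.5)·227 = 12882.25; PS = (186.5 − 73)·227 = 25764.5; TS = 38646.75.
Under first-degree price discrimination the firm charges each unit its demand price and produces up to where P = MC, i.e. Q = 454. Consumer surplus is zero; producer surplus equals total surplus.
TS = 51529 (equal to competitive TS).

Monopoly: TS = 38646.75; Perfect PD: TS = 51529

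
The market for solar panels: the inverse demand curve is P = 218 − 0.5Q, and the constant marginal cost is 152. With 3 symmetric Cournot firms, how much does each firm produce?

q_i = 33

In a 3-firm Cournot equilibrium, symmetry and the first-order condition give q = (218 − 152)/(2) = 33. So Q = 99 and P = 168.5.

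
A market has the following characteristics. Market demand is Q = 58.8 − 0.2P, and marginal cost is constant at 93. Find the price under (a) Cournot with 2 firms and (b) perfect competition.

Cournot: P = 160; Competition: P = 93

Inverting demand: P = 294 − 5Q.
In a 2-firm Cournot equilibrium, symmetry and the first-order condition give q = (294 − 93)/(15) = 13.4. So Q = 26.8 and P = 160.
Competitive firms price at marginal cost: P = 93, giving Q = 40.2.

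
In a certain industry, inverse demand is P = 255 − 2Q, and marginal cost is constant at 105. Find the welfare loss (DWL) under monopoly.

Under competition P = MC = 105, so Q = (255 − 105)/2 = 75.
Monopoly sets MR = MC: 255 − 4Q = 105 ⇒ Q = 37.5, P = 255 − 2·37.5 = 180.
DWL is the triangle between Q = 37.5 and Q = 75: ½·(75 − 37.5)·(180 − 105) = 1406.25.

DWL = 1406.25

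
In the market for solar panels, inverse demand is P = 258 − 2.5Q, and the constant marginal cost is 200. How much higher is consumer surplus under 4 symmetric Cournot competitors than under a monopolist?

CS rises by 262.392

A monopolist chooses Q where MR = MC. MR = 258 − 5Q; setting this equal to 200 gives Q = 11.6 and P = 229.
CS = ½·(258 − 229)·11.6 = 168.2.
With 4 symmetric Cournot firms, each firm's FOC gives 258 − 12.5q = 200, so q = 4.64, Q = 4·4.64 = 18.56, and P = 211.6.
CS = ½·(258 − 211.6)·18.56 = 430.592.
Change in consumer surplus: 430.592 − 168.2 = 262.392.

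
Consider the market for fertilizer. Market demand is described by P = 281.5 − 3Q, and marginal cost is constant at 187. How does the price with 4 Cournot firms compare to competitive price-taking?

Cournot: P = 205.9; Competition: P = 187

In a 4-firm Cournot equilibrium, symmetry and the first-order condition give q = (281.5 − 187)/(15) = 6.3. So Q = 25.2 and P = 205.9.
Perfect competition: P = MC = 187, so 281.5 − 3Q = 187 and Q = 31.5.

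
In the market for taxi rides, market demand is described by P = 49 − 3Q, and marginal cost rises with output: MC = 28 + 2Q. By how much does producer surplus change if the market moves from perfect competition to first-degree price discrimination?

PS rises by 26.46

Competitive equilibrium sets price equal to marginal cost: 49 − 3Q = 28 + 2Q, so Q = 4.2 and P = 36.4.
PS = P·Q − VC(Q) = 36.4·4.2 − (28·4.2 + ½·2·4.2²) = 17.64.
With perfect price discrimination, output is the efficient level Q = 4.2 (where demand meets MC), but every buyer pays their willingness to pay: CS = 0 and PS = total surplus.
PS = ½·(49 − 28)·4.2 = 44.1.
Change in producer surplus: 44.1 − 17.64 = 26.46.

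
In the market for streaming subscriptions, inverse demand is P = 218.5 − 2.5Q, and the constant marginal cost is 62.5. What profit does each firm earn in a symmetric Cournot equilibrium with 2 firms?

Cournot with 2 identical firms: the symmetric best-response condition is 218.5 − 7.5q = 62.5. Each firm produces q = 20.8, total output Q = 41.6, price P = 114.5.
Each firm's profit = (114.5 − 62.5)·20.8 = 1081.6.

π_i = 1081.6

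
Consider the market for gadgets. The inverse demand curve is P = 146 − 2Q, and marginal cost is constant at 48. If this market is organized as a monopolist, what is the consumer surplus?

CS = 600.25

Monopoly sets MR = MC: 146 − 4Q = 48 ⇒ Q = 24.5, P = 146 − 2·24.5 = 97.
CS = ½·(146 − 97)·24.5 = 600.25.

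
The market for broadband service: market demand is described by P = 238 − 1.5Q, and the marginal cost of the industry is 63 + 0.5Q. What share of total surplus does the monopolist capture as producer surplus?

PS/TS = 0.7

A monopolist chooses Q where MR = MC. MR = 238 − 3Q; setting this equal to 63 + 0.5Q gives Q = 50 and P = 163.
CS = ½·(238 − 163)·50 = 1875.
PS = P·Q − VC(Q) = 163·50 − (63·50 + ½·0.5·50²) = 4375.
Share captured = PS/TS = 4375/6250 = 0.7.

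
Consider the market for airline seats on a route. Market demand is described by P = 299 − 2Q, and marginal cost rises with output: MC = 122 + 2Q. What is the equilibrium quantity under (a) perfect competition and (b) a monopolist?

Under competition P = MC: 299 − 2Q = 122 + 2Q ⇒ Q = 44.25, P = 210.5.
A monopolist chooses Q where MR = MC. MR = 299 − 4Q; setting this equal to 122 + 2Q gives Q = 29.5 and P = 240.

Competition: Q = 44.25; Monopoly: Q = 29.5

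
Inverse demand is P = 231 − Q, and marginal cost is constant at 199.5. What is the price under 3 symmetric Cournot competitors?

In a 3-firm Cournot equilibrium, symmetry and the first-order condition give q = (231 − 199.5)/(4) = 7.875. So Q = 23.625 and P = 207.375.

P = 207.375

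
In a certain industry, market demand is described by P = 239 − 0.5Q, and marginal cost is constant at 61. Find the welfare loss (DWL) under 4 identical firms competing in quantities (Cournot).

DWL = 1267.36

Perfect competition: P = MC = 61, so 239 − 0.5Q = 61 and Q = 356.
Cournot with 4 identical firms: the symmetric best-response condition is 239 − 2.5q = 61. Each firm produces q = 71.2, total output Q = 284.8, price P = 96.6.
DWL is the triangle between Q = 284.8 and Q = 356: ½·(356 − 284.8)·(96.6 − 61) = 1267.36.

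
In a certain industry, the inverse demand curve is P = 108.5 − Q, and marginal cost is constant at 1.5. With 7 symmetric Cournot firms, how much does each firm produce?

Cournot with 7 identical firms: the symmetric best-response condition is 108.5 − 8q = 1.5. Each firm produces q = 13.375, total output Q = 93.625, price P = 14.875.

q_i = 13.375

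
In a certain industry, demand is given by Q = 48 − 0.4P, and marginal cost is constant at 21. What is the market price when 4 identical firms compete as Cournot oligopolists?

P = 40.8

Inverting demand: P = 120 − 2.5Q.
Cournot with 4 identical firms: the symmetric best-response condition is 120 − 12.5q = 21. Each firm produces q = 7.92, total output Q = 31.68, price P = 40.8.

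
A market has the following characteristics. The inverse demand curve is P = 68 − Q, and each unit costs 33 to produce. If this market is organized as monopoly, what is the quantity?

Q = 17.5

The monopolist equates marginal revenue to marginal cost: 68 − 2Q = 33, so Q = 17.5. From demand, P = 50.5.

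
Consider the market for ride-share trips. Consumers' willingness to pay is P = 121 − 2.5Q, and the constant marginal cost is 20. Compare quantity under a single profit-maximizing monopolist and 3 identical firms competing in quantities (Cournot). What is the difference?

Q rises by 10.1

The monopolist equates marginal revenue to marginal cost: 121 − 5Q = 20, so Q = 20.2. From demand, P = 70.5.
Cournot with 3 identical firms: the symmetric best-response condition is 121 − 10q = 20. Each firm produces q = 10.1, total output Q = 30.3, price P = 45.25.
Change in quantity: 30.3 − 20.2 = 10.1.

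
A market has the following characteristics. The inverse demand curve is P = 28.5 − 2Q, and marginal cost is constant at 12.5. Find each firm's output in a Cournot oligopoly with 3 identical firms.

Cournot with 3 identical firms: the symmetric best-response condition is 28.5 − 8q = 12.5. Each firm produces q = 2, total output Q = 6, price P = 16.5.

q_i = 2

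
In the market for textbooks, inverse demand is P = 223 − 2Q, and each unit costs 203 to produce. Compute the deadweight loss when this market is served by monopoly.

Under competition P = MC = 203, so Q = (223 − 203)/2 = 10.
A monopolist chooses Q where MR = MC. MR = 223 − 4Q; setting this equal to 203 gives Q = 5 and P = 213.
DWL is the triangle between Q = 5 and Q = 10: ½·(10 − 5)·(213 − 203) = 25.

DWL = 25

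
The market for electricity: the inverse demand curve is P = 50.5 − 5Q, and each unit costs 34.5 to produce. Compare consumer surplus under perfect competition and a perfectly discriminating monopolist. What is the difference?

Under competition P = MC = 34.5, so Q = (50.5 − 34.5)/5 = 3.2.
CS = ½·(50.5 − 34.5)·3.2 = 25.6.
With perfect price discrimination, output is the efficient level Q = 3.2 (where demand meets MC), but every buyer pays their willingness to pay: CS = 0 and PS = total surplus.
CS = 0.
Change in consumer surplus: 0 − 25.6 = −25.6.

CS falls by 25.6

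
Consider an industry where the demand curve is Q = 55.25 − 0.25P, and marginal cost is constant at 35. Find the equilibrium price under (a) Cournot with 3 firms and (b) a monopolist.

Inverting demand: P = 221 − 4Q.
In a 3-firm Cournot equilibrium, symmetry and the first-order condition give q = (221 − 35)/(16) = 11.625. So Q = 34.875 and P = 81.5.
The monopolist equates marginal revenue to marginal cost: 221 − 8Q = 35, so Q = 23.25. From demand, P = 128.

Cournot: P = 81.5; Monopoly: P = 128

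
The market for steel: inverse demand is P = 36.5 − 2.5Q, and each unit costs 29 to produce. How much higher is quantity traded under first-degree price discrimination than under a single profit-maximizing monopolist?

The monopolist equates marginal revenue to marginal cost: 36.5 − 5Q = 29, so Q = 1.5. From demand, P = 32.75.
Under first-degree price discrimination the firm charges each unit its demand price and produces up to where P = MC, i.e. Q = 3. Consumer surplus is zero; producer surplus equals total surplus.
Change in quantity traded: 3 − 1.5 = 1.5.

Quantity traded rises by 1.5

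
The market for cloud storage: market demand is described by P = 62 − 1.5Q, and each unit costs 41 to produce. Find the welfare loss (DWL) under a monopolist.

DWL = 36.75

Under competition P = MC = 41, so Q = (62 − 41)/1.5 = 14.
Monopoly sets MR = MC: 62 − 3Q = 41 ⇒ Q = 7, P = 62 − 1.5·7 = 51.5.
DWL is the triangle between Q = 7 and Q = 14: ½·(14 − 7)·(51.5 − 41) = 36.75.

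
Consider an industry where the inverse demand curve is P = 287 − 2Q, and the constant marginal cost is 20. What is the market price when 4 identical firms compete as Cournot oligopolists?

With 4 symmetric Cournot firms, each firm's FOC gives 287 − 10q = 20, so q = 26.7, Q = 4·26.7 = 106.8, and P = 73.4.

P = 73.4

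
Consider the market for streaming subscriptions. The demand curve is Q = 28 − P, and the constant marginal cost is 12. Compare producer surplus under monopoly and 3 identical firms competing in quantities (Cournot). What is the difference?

Producer surplus falls by 16

Inverting demand: P = 28 − Q.
Monopoly sets MR = MC: 28 − 2Q = 12 ⇒ Q = 8, P = 28 − 8 = 20.
PS = (20 − 12)·8 = 64.
In a 3-firm Cournot equilibrium, symmetry and the first-order condition give q = (28 − 12)/(4) = 4. So Q = 12 and P = 16.
PS = (16 − 12)·12 = 48.
Change in producer surplus: 48 − 64 = −16.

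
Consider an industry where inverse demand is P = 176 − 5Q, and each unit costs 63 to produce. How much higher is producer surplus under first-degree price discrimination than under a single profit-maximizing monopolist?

Producer surplus rises by 638.45

Monopoly sets MR = MC: 176 − 10Q = 63 ⇒ Q = 11.3, P = 176 − 5·11.3 = 119.5.
PS = (119.5 − 63)·11.3 = 638.45.
With perfect price discrimination, output is the efficient level Q = 22.6 (where demand meets MC), but every buyer pays their willingness to pay: CS = 0 and PS = total surplus.
PS = ½·(176 − 63)·22.6 = 1276.9.
Change in producer surplus: 1276.9 − 638.45 = 638.45.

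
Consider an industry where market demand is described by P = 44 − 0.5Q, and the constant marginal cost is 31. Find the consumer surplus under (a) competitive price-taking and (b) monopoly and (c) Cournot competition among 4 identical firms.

Competitive firms price at marginal cost: P = 31, giving Q = 26.
CS = ½·(44 − 31)·26 = 169.
A monopolist chooses Q where MR = MC. MR = 44 − Q; setting this equal to 31 gives Q = 13 and P = 37.5.
CS = ½·(44 − 37.5)·13 = 42.25.
With 4 symmetric Cournot firms, each firm's FOC gives 44 − 2.5q = 31, so q = 5.2, Q = 4·5.2 = 20.8, and P = 33.6.
CS = ½·(44 − 33.6)·20.8 = 108.16.

Competition: CS = 169; Monopoly: CS = 42.25; Cournot: CS = 108.16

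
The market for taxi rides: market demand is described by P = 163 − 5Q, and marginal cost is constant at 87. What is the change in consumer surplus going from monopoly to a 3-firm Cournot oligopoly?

CS rises by 180.5

A monopolist chooses Q where MR = MC. MR = 163 − 10Q; setting this equal to 87 gives Q = 7.6 and P = 125.
CS = ½·(163 − 125)·7.6 = 144.4.
Cournot with 3 identical firms: the symmetric best-response condition is 163 − 20q = 87. Each firm produces q = 3.8, total output Q = 11.4, price P = 106.
CS = ½·(163 − 106)·11.4 = 324.9.
Change in consumer surplus: 324.9 − 144.4 = 180.5.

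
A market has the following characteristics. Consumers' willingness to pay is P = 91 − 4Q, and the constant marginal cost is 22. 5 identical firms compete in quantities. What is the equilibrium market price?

With 5 symmetric Cournot firms, each firm's FOC gives 91 − 24q = 22, so q = 2.875, Q = 5·2.875 = 14.375, and P = 33.5.

P = 33.5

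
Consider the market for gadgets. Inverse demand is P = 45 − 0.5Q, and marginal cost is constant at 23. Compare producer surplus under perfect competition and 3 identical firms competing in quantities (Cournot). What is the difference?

Producer surplus rises by 181.5

Under competition P = MC = 23, so Q = (45 − 23)/0.5 = 44.
PS = (23 − 23)·44 = 0.
With 3 symmetric Cournot firms, each firm's FOC gives 45 − 2q = 23, so q = 11, Q = 3·11 = 33, and P = 28.5.
PS = (28.5 − 23)·33 = 181.5.
Change in producer surplus: 181.5 − 0 = 181.5.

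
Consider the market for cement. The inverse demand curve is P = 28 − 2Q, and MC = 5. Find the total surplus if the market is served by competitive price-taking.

TS = 132.25

Perfect competition: P = MC = 5, so 28 − 2Q = 5 and Q = 11.5.
CS = ½·(28 − 5)·11.5 = 132.25; PS = (5 − 5)·11.5 = 0; TS = 132.25.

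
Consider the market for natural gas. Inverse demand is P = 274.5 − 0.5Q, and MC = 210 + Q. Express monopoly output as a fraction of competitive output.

Monopoly sets MR = MC: 274.5 − Q = 210 + Q ⇒ Q = 32.25, P = 274.5 − 0.5·32.25 = 258.375.
Competitive equilibrium sets price equal to marginal cost: 274.5 − 0.5Q = 210 + Q, so Q = 43 and P = 253.
Ratio Q_m/Q_c = 32.25/43 = 0.75.

Q_m/Q_c = 0.75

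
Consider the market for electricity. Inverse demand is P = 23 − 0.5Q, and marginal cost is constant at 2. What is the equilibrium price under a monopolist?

The monopolist equates marginal revenue to marginal cost: 23 − Q = 2, so Q = 21. From demand, P = 12.5.

P = 12.5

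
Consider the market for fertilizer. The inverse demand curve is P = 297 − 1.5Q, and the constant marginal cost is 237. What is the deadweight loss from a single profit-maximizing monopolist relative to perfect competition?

DWL = 300

Perfect competition: P = MC = 237, so 297 − 1.5Q = 237 and Q = 40.
A monopolist chooses Q where MR = MC. MR = 297 − 3Q; setting this equal to 237 gives Q = 20 and P = 267.
DWL is the triangle between Q = 20 and Q = 40: ½·(40 − 20)·(267 − 237) = 300.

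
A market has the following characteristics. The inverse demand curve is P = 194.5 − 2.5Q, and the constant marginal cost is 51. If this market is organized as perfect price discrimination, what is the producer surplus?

Under first-degree price discrimination the firm charges each unit its demand price and produces up to where P = MC, i.e. Q = 57.4. Consumer surplus is zero; producer surplus equals total surplus.
PS = ½·(194.5 − 51)·57.4 = 4118.45.

PS = 4118.45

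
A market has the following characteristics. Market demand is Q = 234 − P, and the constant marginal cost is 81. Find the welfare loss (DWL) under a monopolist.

DWL = 2926.125

Inverting demand: P = 234 − Q.
Perfect competition: P = MC = 81, so 234 − Q = 81 and Q = 153.
The monopolist equates marginal revenue to marginal cost: 234 − 2Q = 81, so Q = 76.5. From demand, P = 157.5.
DWL is the triangle between Q = 76.5 and Q = 153: ½·(153 − 76.5)·(157.5 − 81) = 2926.125.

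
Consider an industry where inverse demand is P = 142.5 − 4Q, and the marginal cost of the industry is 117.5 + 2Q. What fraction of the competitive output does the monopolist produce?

A monopolist chooses Q where MR = MC. MR = 142.5 − 8Q; setting this equal to 117.5 + 2Q gives Q = 2.5 and P = 132.5.
Under competition P = MC: 142.5 − 4Q = 117.5 + 2Q ⇒ Q = 25/6, P = 755/6.
Ratio Q_m/Q_c = 2.5/(25/6) = 0.6.

Q_m/Q_c = 0.6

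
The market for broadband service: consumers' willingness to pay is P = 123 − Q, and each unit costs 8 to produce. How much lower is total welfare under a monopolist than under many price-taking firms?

Competitive firms price at marginal cost: P = 8, giving Q = 115.
CS = ½·(123 − 8)·115 = 6612.5; PS = (8 − 8)·115 = 0; TS = 6612.5.
Monopoly sets MR = MC: 123 − 2Q = 8 ⇒ Q = 57.5, P = 123 − 57.5 = 65.5.
CS = ½·(123 − 65.5)·57.5 = 1653.125; PS = (65.5 − 8)·57.5 = 3306.25; TS = 4959.375.
Change in total welfare: 4959.375 − 6612.5 = −1653.125.

Total welfare falls by 1653.125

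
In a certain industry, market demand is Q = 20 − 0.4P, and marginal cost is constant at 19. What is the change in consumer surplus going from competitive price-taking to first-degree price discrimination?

Consumer surplus falls by 192.2

Inverting demand: P = 50 − 2.5Q.
Under competition P = MC = 19, so Q = (50 − 19)/2.5 = 12.4.
CS = ½·(50 − 19)·12.4 = 192.2.
A perfectly discriminating monopolist sells every unit with P(Q) ≥ MC(Q), so output equals the competitive quantity Q = 12.4. Each buyer pays their reservation price, so CS = 0 and the firm captures all surplus.
CS = 0.
Change in consumer surplus: 0 − 192.2 = −192.2.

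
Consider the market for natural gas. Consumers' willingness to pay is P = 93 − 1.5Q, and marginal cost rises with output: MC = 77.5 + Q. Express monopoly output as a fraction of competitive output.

A monopolist chooses Q where MR = MC. MR = 93 − 3Q; setting this equal to 77.5 + Q gives Q = 3.875 and P = 1395/16.
Competitive equilibrium sets price equal to marginal cost: 93 − 1.5Q = 77.5 + Q, so Q = 6.2 and P = 83.7.
Ratio Q_m/Q_c = 3.875/6.2 = 0.625.

Q_m/Q_c = 0.625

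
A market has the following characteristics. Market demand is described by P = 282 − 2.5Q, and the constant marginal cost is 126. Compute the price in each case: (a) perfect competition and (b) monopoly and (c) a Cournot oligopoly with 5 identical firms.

Perfect competition: P = MC = 126, so 282 − 2.5Q = 126 and Q = 62.4.
A monopolist chooses Q where MR = MC. MR = 282 − 5Q; setting this equal to 126 gives Q = 31.2 and P = 204.
Cournot with 5 identical firms: the symmetric best-response condition is 282 − 15q = 126. Each firm produces q = 10.4, total output Q = 52, price P = 152.

Competition: P = 126; Monopoly: P = 204; Cournot: P = 152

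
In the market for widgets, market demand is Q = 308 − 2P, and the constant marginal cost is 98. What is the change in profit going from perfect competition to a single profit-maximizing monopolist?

Inverting demand: P = 154 − 0.5Q.
Under competition P = MC = 98, so Q = (154 − 98)/0.5 = 112.
Profit = (98 − 98)·112 = 0.
The monopolist equates marginal revenue to marginal cost: 154 − Q = 98, so Q = 56. From demand, P = 126.
Profit = (126 − 98)·56 = 1568.
Change in profit: 1568 − 0 = 1568.

Profit rises by 1568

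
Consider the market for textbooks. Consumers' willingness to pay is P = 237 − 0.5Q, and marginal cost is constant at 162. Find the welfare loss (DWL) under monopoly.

DWL = 1406.25

Perfect competition: P = MC = 162, so 237 − 0.5Q = 162 and Q = 150.
A monopolist chooses Q where MR = MC. MR = 237 − Q; setting this equal to 162 gives Q = 75 and P = 199.5.
DWL is the triangle between Q = 75 and Q = 150: ½·(150 − 75)·(199.5 − 162) = 1406.25.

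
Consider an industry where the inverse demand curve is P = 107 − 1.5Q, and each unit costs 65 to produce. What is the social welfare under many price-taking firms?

TS = 588

Competitive firms price at marginal cost: P = 65, giving Q = 28.
CS = ½·(107 − 65)·28 = 588; PS = (65 − 65)·28 = 0; TS = 588.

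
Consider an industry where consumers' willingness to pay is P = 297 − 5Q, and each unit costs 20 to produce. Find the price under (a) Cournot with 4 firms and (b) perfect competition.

Cournot: P = 75.4; Competition: P = 20

With 4 symmetric Cournot firms, each firm's FOC gives 297 − 25q = 20, so q = 11.08, Q = 4·11.08 = 44.32, and P = 75.4.
Competitive firms price at marginal cost: P = 20, giving Q = 55.4.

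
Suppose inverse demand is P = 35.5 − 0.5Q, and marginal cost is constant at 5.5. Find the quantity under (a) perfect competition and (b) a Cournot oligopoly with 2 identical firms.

Perfect competition: P = MC = 5.5, so 35.5 − 0.5Q = 5.5 and Q = 60.
Cournot with 2 identical firms: the symmetric best-response condition is 35.5 − 1.5q = 5.5. Each firm produces q = 20, total output Q = 40, price P = 15.5.

Competition: Q = 60; Cournot: Q = 40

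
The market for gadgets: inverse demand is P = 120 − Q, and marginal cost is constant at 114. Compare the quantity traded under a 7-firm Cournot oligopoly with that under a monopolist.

Cournot: Q = 5.25; Monopoly: Q = 3

In a 7-firm Cournot equilibrium, symmetry and the first-order condition give q = (120 − 114)/(8) = 0.75. So Q = 5.25 and P = 114.75.
Monopoly sets MR = MC: 120 − 2Q = 114 ⇒ Q = 3, P = 120 − 3 = 117.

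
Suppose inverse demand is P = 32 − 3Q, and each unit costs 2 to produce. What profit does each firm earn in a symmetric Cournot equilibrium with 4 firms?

π_i = 12

In a 4-firm Cournot equilibrium, symmetry and the first-order condition give q = (32 − 2)/(15) = 2. So Q = 8 and P = 8.
Each firm's profit = (8 − 2)·2 = 12.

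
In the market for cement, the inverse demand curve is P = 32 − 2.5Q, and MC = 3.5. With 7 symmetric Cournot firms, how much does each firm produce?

With 7 symmetric Cournot firms, each firm's FOC gives 32 − 20q = 3.5, so q = 1.425, Q = 7·1.425 = 9.975, and P = 113/16.

q_i = 1.425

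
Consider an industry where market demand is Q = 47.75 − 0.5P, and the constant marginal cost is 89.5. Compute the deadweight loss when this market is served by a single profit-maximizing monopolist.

Inverting demand: P = 95.5 − 2Q.
Under competition P = MC = 89.5, so Q = (95.5 − 89.5)/2 = 3.
The monopolist equates marginal revenue to marginal cost: 95.5 − 4Q = 89.5, so Q = 1.5. From demand, P = 92.5.
DWL is the triangle between Q = 1.5 and Q = 3: ½·(3 − 1.5)·(92.5 − 89.5) = 2.25.

DWL = 2.25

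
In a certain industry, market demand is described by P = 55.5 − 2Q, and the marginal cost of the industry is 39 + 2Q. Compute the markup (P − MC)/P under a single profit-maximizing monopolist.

Lerner index = 0.11

The monopolist equates marginal revenue to marginal cost: 55.5 − 4Q = 39 + 2Q, so Q = 2.75. From demand, P = 50.
Lerner index = (P − MC)/P = (50 − 44.5)/50 = 0.11.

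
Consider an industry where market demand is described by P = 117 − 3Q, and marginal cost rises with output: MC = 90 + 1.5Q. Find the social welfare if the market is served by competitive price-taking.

Competitive equilibrium sets price equal to marginal cost: 117 − 3Q = 90 + 1.5Q, so Q = 6 and P = 99.
CS = ½·(117 − 99)·6 = 54; PS = (99·6 − 90·6 − ½·1.5·6²) = 27; TS = 81.

TS = 81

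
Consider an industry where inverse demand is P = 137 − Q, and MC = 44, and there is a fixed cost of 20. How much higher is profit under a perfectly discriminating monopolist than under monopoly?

A monopolist chooses Q where MR = MC. MR = 137 − 2Q; setting this equal to 44 gives Q = 46.5 and P = 90.5.
Profit = (90.5 − 44)·46.5 − 20 = 2142.25.
Under first-degree price discrimination the firm charges each unit its demand price and produces up to where P = MC, i.e. Q = 93. Consumer surplus is zero; producer surplus equals total surplus.
PS equals the full surplus area, 4324.5. Profit = 4324.5 − 20 = 4304.5.
Change in profit: 4304.5 − 2142.25 = 2162.25.

π rises by 2162.25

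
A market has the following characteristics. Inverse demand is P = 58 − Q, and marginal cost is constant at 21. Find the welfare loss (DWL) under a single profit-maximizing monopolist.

Competitive firms price at marginal cost: P = 21, giving Q = 37.
A monopolist chooses Q where MR = MC. MR = 58 − 2Q; setting this equal to 21 gives Q = 18.5 and P = 39.5.
DWL is the triangle between Q = 18.5 and Q = 37: ½·(37 − 18.5)·(39.5 − 21) = 171.125.

DWL = 171.125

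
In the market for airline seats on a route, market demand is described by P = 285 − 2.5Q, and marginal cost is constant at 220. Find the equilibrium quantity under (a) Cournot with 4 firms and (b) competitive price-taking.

In a 4-firm Cournot equilibrium, symmetry and the first-order condition give q = (285 − 220)/(12.5) = 5.2. So Q = 20.8 and P = 233.
Competitive firms price at marginal cost: P = 220, giving Q = 26.

Cournot: Q = 20.8; Competition: Q = 26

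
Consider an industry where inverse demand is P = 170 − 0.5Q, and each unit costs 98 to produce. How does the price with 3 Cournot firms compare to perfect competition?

With 3 symmetric Cournot firms, each firm's FOC gives 170 − 2q = 98, so q = 36, Q = 3·36 = 108, and P = 116.
Perfect competition: P = MC = 98, so 170 − 0.5Q = 98 and Q = 144.

Cournot: P = 116; Competition: P = 98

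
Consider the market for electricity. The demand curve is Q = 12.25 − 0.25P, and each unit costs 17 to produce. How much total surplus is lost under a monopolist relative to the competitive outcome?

DWL = 32

Inverting demand: P = 49 − 4Q.
Under competition P = MC = 17, so Q = (49 − 17)/4 = 8.
The monopolist equates marginal revenue to marginal cost: 49 − 8Q = 17, so Q = 4. From demand, P = 33.
DWL is the triangle between Q = 4 and Q = 8: ½·(8 − 4)·(33 − 17) = 32.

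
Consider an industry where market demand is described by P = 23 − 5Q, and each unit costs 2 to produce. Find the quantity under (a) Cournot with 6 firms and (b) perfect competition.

Cournot with 6 identical firms: the symmetric best-response condition is 23 − 35q = 2. Each firm produces q = 0.6, total output Q = 3.6, price P = 5.
Under competition P = MC = 2, so Q = (23 − 2)/5 = 4.2.

Cournot: Q = 3.6; Competition: Q = 4.2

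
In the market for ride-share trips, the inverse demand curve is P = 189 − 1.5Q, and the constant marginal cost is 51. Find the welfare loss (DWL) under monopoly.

Perfect competition: P = MC = 51, so 189 − 1.5Q = 51 and Q = 92.
A monopolist chooses Q where MR = MC. MR = 189 − 3Q; setting this equal to 51 gives Q = 46 and P = 120.
DWL is the triangle between Q = 46 and Q = 92: ½·(92 − 46)·(120 − 51) = 1587.

DWL = 1587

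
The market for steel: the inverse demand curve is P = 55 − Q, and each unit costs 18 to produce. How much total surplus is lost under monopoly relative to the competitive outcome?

DWL = 171.125

Under competition P = MC = 18, so Q = (55 − 18)/1 = 37.
A monopolist chooses Q where MR = MC. MR = 55 − 2Q; setting this equal to 18 gives Q = 18.5 and P = 36.5.
DWL is the triangle between Q = 18.5 and Q = 37: ½·(37 − 18.5)·(36.5 − 18) = 171.125.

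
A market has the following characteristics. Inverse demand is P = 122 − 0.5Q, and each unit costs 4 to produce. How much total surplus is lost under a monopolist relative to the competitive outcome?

Under competition P = MC = 4, so Q = (122 − 4)/0.5 = 236.
The monopolist equates marginal revenue to marginal cost: 122 − Q = 4, so Q = 118. From demand, P = 63.
DWL is the triangle between Q = 118 and Q = 236: ½·(236 − 118)·(63 − 4) = 3481.

DWL = 3481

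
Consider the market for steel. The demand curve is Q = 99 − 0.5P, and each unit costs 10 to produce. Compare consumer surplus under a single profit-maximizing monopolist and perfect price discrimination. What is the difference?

Inverting demand: P = 198 − 2Q.
The monopolist equates marginal revenue to marginal cost: 198 − 4Q = 10, so Q = 47. From demand, P = 104.
CS = ½·(198 − 104)·47 = 2209.
Under first-degree price discrimination the firm charges each unit its demand price and produces up to where P = MC, i.e. Q = 94. Consumer surplus is zero; producer surplus equals total surplus.
CS = 0.
Change in consumer surplus: 0 − 2209 = −2209.

CS falls by 2209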